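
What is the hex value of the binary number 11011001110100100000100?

Group into 4-bit nibbles from right:
  0110 = 6
  1100 = C
  1110 = E
  1001 = 9
  0000 = 0
  0100 = 4
Result: 6CE904



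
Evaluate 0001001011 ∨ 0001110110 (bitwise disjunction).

OR: 1 when either bit is 1
  0001001011
| 0001110110
------------
  0001111111
Decimal: 75 | 118 = 127



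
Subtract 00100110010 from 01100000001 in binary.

Method 1 - Direct subtraction (column by column from the right: bit − bit − borrow-in; if negative, add 2 and borrow 1 from the next column):
borrow: 01111111100
        01100000001
-       00100110010
-------------------
        00111001111

Method 2 - Add two's complement:
Two's complement of 00100110010: invert → 11011001101, add 1 → 11011001110
  01100000001
+ 11011001110
-------------
 100111001111  (end carry out of the top bit = 1)
Discarding the end carry: 00111001111
Decimal check:
  01100000001 = 512 + 256 + 1 = 769
  00100110010 = 256 + 32 + 16 + 2 = 306
  769 - 306 = 463, and 00111001111 = 256 + 128 + 64 + 8 + 4 + 2 + 1 = 463 ✓



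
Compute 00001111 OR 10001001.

OR: 1 when either bit is 1
  00001111
| 10001001
----------
  10001111
Decimal: 15 | 137 = 143



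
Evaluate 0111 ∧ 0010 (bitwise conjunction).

AND: 1 only when both bits are 1
  0111
& 0010
------
  0010
Decimal: 7 & 2 = 2



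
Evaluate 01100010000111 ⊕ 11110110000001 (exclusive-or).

XOR: 1 when bits differ
  01100010000111
^ 11110110000001
----------------
  10010100000110
Decimal: 6279 ^ 15745 = 9478



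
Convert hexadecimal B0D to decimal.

Expand by place value (powers of 16):
Digit values: B = 11, D = 13
B0D = 11 × 16^2 + 0 × 16^1 + 13 × 16^0
= 11 × 256 + 0 × 16 + 13 × 1
= 2816 + 0 + 13
= 2829



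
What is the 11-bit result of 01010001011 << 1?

Original: 01010001011 (decimal 651)
Shift left by 1 position
Append 1 zero on the right
Result: 10100010110 (decimal 1302)
Equivalent: 651 << 1 = 651 × 2^1 = 1302



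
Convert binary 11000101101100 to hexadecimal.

Group into 4-bit nibbles from right:
  0011 = 3
  0001 = 1
  0110 = 6
  1100 = C
Result: 316C



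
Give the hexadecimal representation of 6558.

Using repeated division by 16 (digits 10–15 are A–F):
6558 ÷ 16 = 409 remainder 14 (E)
409 ÷ 16 = 25 remainder 9
25 ÷ 16 = 1 remainder 9
1 ÷ 16 = 0 remainder 1
Reading remainders bottom to top: 199E



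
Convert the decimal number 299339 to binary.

Using repeated division by 2:
299339 ÷ 2 = 149669 remainder 1
149669 ÷ 2 = 74834 remainder 1
74834 ÷ 2 = 37417 remainder 0
37417 ÷ 2 = 18708 remainder 1
18708 ÷ 2 = 9354 remainder 0
9354 ÷ 2 = 4677 remainder 0
4677 ÷ 2 = 2338 remainder 1
2338 ÷ 2 = 1169 remainder 0
1169 ÷ 2 = 584 remainder 1
584 ÷ 2 = 292 remainder 0
292 ÷ 2 = 146 remainder 0
146 ÷ 2 = 73 remainder 0
73 ÷ 2 = 36 remainder 1
36 ÷ 2 = 18 remainder 0
18 ÷ 2 = 9 remainder 0
9 ÷ 2 = 4 remainder 1
4 ÷ 2 = 2 remainder 0
2 ÷ 2 = 1 remainder 0
1 ÷ 2 = 0 remainder 1
Reading remainders bottom to top: 1001001000101001011



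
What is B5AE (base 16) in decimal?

Expand by place value (powers of 16):
Digit values: B = 11, A = 10, E = 14
B5AE = 11 × 16^3 + 5 × 16^2 + 10 × 16^1 + 14 × 16^0
= 11 × 4096 + 5 × 256 + 10 × 16 + 14 × 1
= 45056 + 1280 + 160 + 14
= 46510



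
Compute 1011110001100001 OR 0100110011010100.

OR: 1 when either bit is 1
  1011110001100001
| 0100110011010100
------------------
  1111110011110101
Decimal: 48225 | 19668 = 64757



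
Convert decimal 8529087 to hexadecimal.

Using repeated division by 16 (digits 10–15 are A–F):
8529087 ÷ 16 = 533067 remainder 15 (F)
533067 ÷ 16 = 33316 remainder 11 (B)
33316 ÷ 16 = 2082 remainder 4
2082 ÷ 16 = 130 remainder 2
130 ÷ 16 = 8 remainder 2
8 ÷ 16 = 0 remainder 8
Reading remainders bottom to top: 8224BF



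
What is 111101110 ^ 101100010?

XOR: 1 when bits differ
  111101110
^ 101100010
-----------
  010001100
Decimal: 494 ^ 354 = 140



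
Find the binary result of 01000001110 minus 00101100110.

Method 1 - Direct subtraction (column by column from the right: bit − bit − borrow-in; if negative, add 2 and borrow 1 from the next column):
borrow: 01111000000
        01000001110
-       00101100110
-------------------
        00010101000

Method 2 - Add two's complement:
Two's complement of 00101100110: invert → 11010011001, add 1 → 11010011010
  01000001110
+ 11010011010
-------------
 100010101000  (end carry out of the top bit = 1)
Discarding the end carry: 00010101000
Decimal check:
  01000001110 = 512 + 8 + 4 + 2 = 526
  00101100110 = 256 + 64 + 32 + 4 + 2 = 358
  526 - 358 = 168, and 00010101000 = 128 + 32 + 8 = 168 ✓



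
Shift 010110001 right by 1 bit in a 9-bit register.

Original: 010110001 (decimal 177)
Shift right by 1 position
Drop the 1 low bit; fill with zero on the left
Result: 001011000 (decimal 88)
Equivalent: 177 >> 1 = 177 ÷ 2^1 = 88



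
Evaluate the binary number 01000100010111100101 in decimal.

Sum of powers of 2 for each 1-bit:
2^0 + 2^2 + 2^5 + 2^6 + 2^7 + 2^8 + 2^10 + 2^14 + 2^18
= 1 + 4 + 32 + 64 + 128 + 256 + 1024 + 16384 + 262144
= 280037



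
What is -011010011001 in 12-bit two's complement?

Original: 011010011001
Step 1 - Invert all bits: 100101100110
Step 2 - Add 1: 100101100111
Verification: 011010011001 + 100101100111 = 1000000000000; discarding the end carry (carry out of the top bit) leaves the 12-bit value 000000000000, as required for x + (-x)



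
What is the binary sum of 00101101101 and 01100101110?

Add column by column from the right: bit + bit + carry-in; write the sum mod 2, carry 1 when the sum is 2 or 3.
carry:  11011011000
        00101101101
+       01100101110
-------------------
       010010011011
(the carry out of the leftmost column, 0, becomes the leading bit)
Decimal check:
  00101101101 = 256 + 64 + 32 + 8 + 4 + 1 = 365
  01100101110 = 512 + 256 + 32 + 8 + 4 + 2 = 814
  365 + 814 = 1179, and 010010011011 = 1024 + 128 + 16 + 8 + 2 + 1 = 1179 ✓



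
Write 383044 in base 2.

Using repeated division by 2:
383044 ÷ 2 = 191522 remainder 0
191522 ÷ 2 = 95761 remainder 0
95761 ÷ 2 = 47880 remainder 1
47880 ÷ 2 = 23940 remainder 0
23940 ÷ 2 = 11970 remainder 0
11970 ÷ 2 = 5985 remainder 0
5985 ÷ 2 = 2992 remainder 1
2992 ÷ 2 = 1496 remainder 0
1496 ÷ 2 = 748 remainder 0
748 ÷ 2 = 374 remainder 0
374 ÷ 2 = 187 remainder 0
187 ÷ 2 = 93 remainder 1
93 ÷ 2 = 46 remainder 1
46 ÷ 2 = 23 remainder 0
23 ÷ 2 = 11 remainder 1
11 ÷ 2 = 5 remainder 1
5 ÷ 2 = 2 remainder 1
2 ÷ 2 = 1 remainder 0
1 ÷ 2 = 0 remainder 1
Reading remainders bottom to top: 1011101100001000100



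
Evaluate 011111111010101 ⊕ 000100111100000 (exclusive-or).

XOR: 1 when bits differ
  011111111010101
^ 000100111100000
-----------------
  011011000110101
Decimal: 16341 ^ 2528 = 13877



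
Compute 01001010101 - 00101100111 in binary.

Method 1 - Direct subtraction (column by column from the right: bit − bit − borrow-in; if negative, add 2 and borrow 1 from the next column):
borrow: 01111011100
        01001010101
-       00101100111
-------------------
        00011101110

Method 2 - Add two's complement:
Two's complement of 00101100111: invert → 11010011000, add 1 → 11010011001
  01001010101
+ 11010011001
-------------
 100011101110  (end carry out of the top bit = 1)
Discarding the end carry: 00011101110
Decimal check:
  01001010101 = 512 + 64 + 16 + 4 + 1 = 597
  00101100111 = 256 + 64 + 32 + 4 + 2 + 1 = 359
  597 - 359 = 238, and 00011101110 = 128 + 64 + 32 + 8 + 4 + 2 = 238 ✓



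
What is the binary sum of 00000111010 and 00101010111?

Add column by column from the right: bit + bit + carry-in; write the sum mod 2, carry 1 when the sum is 2 or 3.
carry:  00011111100
        00000111010
+       00101010111
-------------------
       000110010001
(the carry out of the leftmost column, 0, becomes the leading bit)
Decimal check:
  00000111010 = 32 + 16 + 8 + 2 = 58
  00101010111 = 256 + 64 + 16 + 4 + 2 + 1 = 343
  58 + 343 = 401, and 000110010001 = 256 + 128 + 16 + 1 = 401 ✓



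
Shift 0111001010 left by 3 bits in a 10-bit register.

Original: 0111001010 (decimal 458)
Shift left by 3 positions
Append 3 zeros on the right and drop the 3 high bits that overflow the 10-bit width
Result: 1001010000 (decimal 592)
Equivalent: 458 << 3 = 458 × 2^3 = 3664, truncated to 10 bits = 592



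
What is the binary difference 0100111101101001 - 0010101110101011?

Method 1 - Direct subtraction (column by column from the right: bit − bit − borrow-in; if negative, add 2 and borrow 1 from the next column):
borrow: 0100011101111100
        0100111101101001
-       0010101110101011
------------------------
        0010001110111110

Method 2 - Add two's complement:
Two's complement of 0010101110101011: invert → 1101010001010100, add 1 → 1101010001010101
  0100111101101001
+ 1101010001010101
------------------
 10010001110111110  (end carry out of the top bit = 1)
Discarding the end carry: 0010001110111110
Decimal check:
  0100111101101001 = 16384 + 2048 + 1024 + 512 + 256 + 64 + 32 + 8 + 1 = 20329
  0010101110101011 = 8192 + 2048 + 512 + 256 + 128 + 32 + 8 + 2 + 1 = 11179
  20329 - 11179 = 9150, and 0010001110111110 = 8192 + 512 + 256 + 128 + 32 + 16 + 8 + 4 + 2 = 9150 ✓



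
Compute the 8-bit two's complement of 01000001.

Original: 01000001
Step 1 - Invert all bits: 10111110
Step 2 - Add 1: 10111111
Verification: 01000001 + 10111111 = 100000000; discarding the end carry (carry out of the top bit) leaves the 8-bit value 00000000, as required for x + (-x)



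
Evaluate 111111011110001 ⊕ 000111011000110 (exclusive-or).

XOR: 1 when bits differ
  111111011110001
^ 000111011000110
-----------------
  111000000110111
Decimal: 32497 ^ 3782 = 28727



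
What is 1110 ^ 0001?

XOR: 1 when bits differ
  1110
^ 0001
------
  1111
Decimal: 14 ^ 1 = 15



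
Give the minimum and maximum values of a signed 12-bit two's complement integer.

For 12-bit two's complement:
Minimum: -2^11 = -2048
Maximum: 2^11 - 1 = 2047



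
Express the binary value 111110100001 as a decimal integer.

Sum of powers of 2 for each 1-bit:
2^0 + 2^5 + 2^7 + 2^8 + 2^9 + 2^10 + 2^11
= 1 + 32 + 128 + 256 + 512 + 1024 + 2048
= 4001



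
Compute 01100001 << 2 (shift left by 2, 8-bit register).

Original: 01100001 (decimal 97)
Shift left by 2 positions
Append 2 zeros on the right and drop the 2 high bits that overflow the 8-bit width
Result: 10000100 (decimal 132)
Equivalent: 97 << 2 = 97 × 2^2 = 388, truncated to 8 bits = 132



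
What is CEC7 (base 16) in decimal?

Expand by place value (powers of 16):
Digit values: C = 12, E = 14
CEC7 = 12 × 16^3 + 14 × 16^2 + 12 × 16^1 + 7 × 16^0
= 12 × 4096 + 14 × 256 + 12 × 16 + 7 × 1
= 49152 + 3584 + 192 + 7
= 52935



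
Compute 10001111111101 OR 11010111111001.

OR: 1 when either bit is 1
  10001111111101
| 11010111111001
----------------
  11011111111101
Decimal: 9213 | 13817 = 14333



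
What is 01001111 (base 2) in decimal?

Sum of powers of 2 for each 1-bit:
2^0 + 2^1 + 2^2 + 2^3 + 2^6
= 1 + 2 + 4 + 8 + 64
= 79



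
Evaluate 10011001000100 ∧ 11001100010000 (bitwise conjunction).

AND: 1 only when both bits are 1
  10011001000100
& 11001100010000
----------------
  10001000000000
Decimal: 9796 & 13072 = 8704



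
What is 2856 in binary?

Using repeated division by 2:
2856 ÷ 2 = 1428 remainder 0
1428 ÷ 2 = 714 remainder 0
714 ÷ 2 = 357 remainder 0
357 ÷ 2 = 178 remainder 1
178 ÷ 2 = 89 remainder 0
89 ÷ 2 = 44 remainder 1
44 ÷ 2 = 22 remainder 0
22 ÷ 2 = 11 remainder 0
11 ÷ 2 = 5 remainder 1
5 ÷ 2 = 2 remainder 1
2 ÷ 2 = 1 remainder 0
1 ÷ 2 = 0 remainder 1
Reading remainders bottom to top: 101100101000



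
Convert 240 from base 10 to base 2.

Using repeated division by 2:
240 ÷ 2 = 120 remainder 0
120 ÷ 2 = 60 remainder 0
60 ÷ 2 = 30 remainder 0
30 ÷ 2 = 15 remainder 0
15 ÷ 2 = 7 remainder 1
7 ÷ 2 = 3 remainder 1
3 ÷ 2 = 1 remainder 1
1 ÷ 2 = 0 remainder 1
Reading remainders bottom to top: 11110000



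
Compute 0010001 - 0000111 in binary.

Method 1 - Direct subtraction (column by column from the right: bit − bit − borrow-in; if negative, add 2 and borrow 1 from the next column):
borrow: 0011100
        0010001
-       0000111
---------------
        0001010

Method 2 - Add two's complement:
Two's complement of 0000111: invert → 1111000, add 1 → 1111001
  0010001
+ 1111001
---------
 10001010  (end carry out of the top bit = 1)
Discarding the end carry: 0001010
Decimal check:
  0010001 = 16 + 1 = 17
  0000111 = 4 + 2 + 1 = 7
  17 - 7 = 10, and 0001010 = 8 + 2 = 10 ✓



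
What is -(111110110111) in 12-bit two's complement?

Original (sign bit 1, negative): 111110110111
Step 1 - Invert all bits: 000001001000
Step 2 - Add 1: 000001001001
Verification: 111110110111 + 000001001001 = 1000000000000; discarding the end carry (carry out of the top bit) leaves the 12-bit value 000000000000, as required for x + (-x)



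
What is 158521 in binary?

Using repeated division by 2:
158521 ÷ 2 = 79260 remainder 1
79260 ÷ 2 = 39630 remainder 0
39630 ÷ 2 = 19815 remainder 0
19815 ÷ 2 = 9907 remainder 1
9907 ÷ 2 = 4953 remainder 1
4953 ÷ 2 = 2476 remainder 1
2476 ÷ 2 = 1238 remainder 0
1238 ÷ 2 = 619 remainder 0
619 ÷ 2 = 309 remainder 1
309 ÷ 2 = 154 remainder 1
154 ÷ 2 = 77 remainder 0
77 ÷ 2 = 38 remainder 1
38 ÷ 2 = 19 remainder 0
19 ÷ 2 = 9 remainder 1
9 ÷ 2 = 4 remainder 1
4 ÷ 2 = 2 remainder 0
2 ÷ 2 = 1 remainder 0
1 ÷ 2 = 0 remainder 1
Reading remainders bottom to top: 100110101100111001



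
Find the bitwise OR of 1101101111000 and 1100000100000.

OR: 1 when either bit is 1
  1101101111000
| 1100000100000
---------------
  1101101111000
Decimal: 7032 | 6176 = 7032



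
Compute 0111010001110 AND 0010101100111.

AND: 1 only when both bits are 1
  0111010001110
& 0010101100111
---------------
  0010000000110
Decimal: 3726 & 1383 = 1030



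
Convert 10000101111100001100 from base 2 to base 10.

Sum of powers of 2 for each 1-bit:
2^2 + 2^3 + 2^8 + 2^9 + 2^10 + 2^11 + 2^12 + 2^14 + 2^19
= 4 + 8 + 256 + 512 + 1024 + 2048 + 4096 + 16384 + 524288
= 548620



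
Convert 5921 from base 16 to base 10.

Expand by place value (powers of 16):
5921 = 5 × 16^3 + 9 × 16^2 + 2 × 16^1 + 1 × 16^0
= 5 × 4096 + 9 × 256 + 2 × 16 + 1 × 1
= 20480 + 2304 + 32 + 1
= 22817



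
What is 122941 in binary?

Using repeated division by 2:
122941 ÷ 2 = 61470 remainder 1
61470 ÷ 2 = 30735 remainder 0
30735 ÷ 2 = 15367 remainder 1
15367 ÷ 2 = 7683 remainder 1
7683 ÷ 2 = 3841 remainder 1
3841 ÷ 2 = 1920 remainder 1
1920 ÷ 2 = 960 remainder 0
960 ÷ 2 = 480 remainder 0
480 ÷ 2 = 240 remainder 0
240 ÷ 2 = 120 remainder 0
120 ÷ 2 = 60 remainder 0
60 ÷ 2 = 30 remainder 0
30 ÷ 2 = 15 remainder 0
15 ÷ 2 = 7 remainder 1
7 ÷ 2 = 3 remainder 1
3 ÷ 2 = 1 remainder 1
1 ÷ 2 = 0 remainder 1
Reading remainders bottom to top: 11110000000111101



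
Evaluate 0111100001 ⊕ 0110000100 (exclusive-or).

XOR: 1 when bits differ
  0111100001
^ 0110000100
------------
  0001100101
Decimal: 481 ^ 388 = 101



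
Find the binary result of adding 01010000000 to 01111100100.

Add column by column from the right: bit + bit + carry-in; write the sum mod 2, carry 1 when the sum is 2 or 3.
carry:  11100000000
        01010000000
+       01111100100
-------------------
       011001100100
(the carry out of the leftmost column, 0, becomes the leading bit)
Decimal check:
  01010000000 = 512 + 128 = 640
  01111100100 = 512 + 256 + 128 + 64 + 32 + 4 = 996
  640 + 996 = 1636, and 011001100100 = 1024 + 512 + 64 + 32 + 4 = 1636 ✓



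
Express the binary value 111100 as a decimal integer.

Sum of powers of 2 for each 1-bit:
2^2 + 2^3 + 2^4 + 2^5
= 4 + 8 + 16 + 32
= 60



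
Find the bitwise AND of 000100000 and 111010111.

AND: 1 only when both bits are 1
  000100000
& 111010111
-----------
  000000000
Decimal: 32 & 471 = 0



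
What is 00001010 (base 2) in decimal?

Sum of powers of 2 for each 1-bit:
2^1 + 2^3
= 2 + 8
= 10



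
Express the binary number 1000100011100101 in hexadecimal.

Group into 4-bit nibbles from right:
  1000 = 8
  1000 = 8
  1110 = E
  0101 = 5
Result: 88E5



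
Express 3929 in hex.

Using repeated division by 16 (digits 10–15 are A–F):
3929 ÷ 16 = 245 remainder 9
245 ÷ 16 = 15 remainder 5
15 ÷ 16 = 0 remainder 15 (F)
Reading remainders bottom to top: F59



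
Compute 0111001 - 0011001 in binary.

Method 1 - Direct subtraction (column by column from the right: bit − bit − borrow-in; if negative, add 2 and borrow 1 from the next column):
borrow: 0000000
        0111001
-       0011001
---------------
        0100000

Method 2 - Add two's complement:
Two's complement of 0011001: invert → 1100110, add 1 → 1100111
  0111001
+ 1100111
---------
 10100000  (end carry out of the top bit = 1)
Discarding the end carry: 0100000
Decimal check:
  0111001 = 32 + 16 + 8 + 1 = 57
  0011001 = 16 + 8 + 1 = 25
  57 - 25 = 32, and 0100000 = 32 ✓



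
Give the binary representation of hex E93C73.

Convert each hex digit to 4 bits:
  E = 1110
  9 = 1001
  3 = 0011
  C = 1100
  7 = 0111
  3 = 0011
Concatenate: 111010010011110001110011



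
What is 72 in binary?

Using repeated division by 2:
72 ÷ 2 = 36 remainder 0
36 ÷ 2 = 18 remainder 0
18 ÷ 2 = 9 remainder 0
9 ÷ 2 = 4 remainder 1
4 ÷ 2 = 2 remainder 0
2 ÷ 2 = 1 remainder 0
1 ÷ 2 = 0 remainder 1
Reading remainders bottom to top: 1001000



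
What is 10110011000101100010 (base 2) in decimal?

Sum of powers of 2 for each 1-bit:
2^1 + 2^5 + 2^6 + 2^8 + 2^12 + 2^13 + 2^16 + 2^17 + 2^19
= 2 + 32 + 64 + 256 + 4096 + 8192 + 65536 + 131072 + 524288
= 733538



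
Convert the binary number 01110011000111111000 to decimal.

Sum of powers of 2 for each 1-bit:
2^3 + 2^4 + 2^5 + 2^6 + 2^7 + 2^8 + 2^12 + 2^13 + 2^16 + 2^17 + 2^18
= 8 + 16 + 32 + 64 + 128 + 256 + 4096 + 8192 + 65536 + 131072 + 262144
= 471544



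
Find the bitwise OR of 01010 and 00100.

OR: 1 when either bit is 1
  01010
| 00100
-------
  01110
Decimal: 10 | 4 = 14



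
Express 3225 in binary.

Using repeated division by 2:
3225 ÷ 2 = 1612 remainder 1
1612 ÷ 2 = 806 remainder 0
806 ÷ 2 = 403 remainder 0
403 ÷ 2 = 201 remainder 1
201 ÷ 2 = 100 remainder 1
100 ÷ 2 = 50 remainder 0
50 ÷ 2 = 25 remainder 0
25 ÷ 2 = 12 remainder 1
12 ÷ 2 = 6 remainder 0
6 ÷ 2 = 3 remainder 0
3 ÷ 2 = 1 remainder 1
1 ÷ 2 = 0 remainder 1
Reading remainders bottom to top: 110010011001



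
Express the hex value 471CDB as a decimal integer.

Expand by place value (powers of 16):
Digit values: C = 12, D = 13, B = 11
471CDB = 4 × 16^5 + 7 × 16^4 + 1 × 16^3 + 12 × 16^2 + 13 × 16^1 + 11 × 16^0
= 4 × 1048576 + 7 × 65536 + 1 × 4096 + 12 × 256 + 13 × 16 + 11 × 1
= 4194304 + 458752 + 4096 + 3072 + 208 + 11
= 4660443



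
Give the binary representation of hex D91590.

Convert each hex digit to 4 bits:
  D = 1101
  9 = 1001
  1 = 0001
  5 = 0101
  9 = 1001
  0 = 0000
Concatenate: 110110010001010110010000



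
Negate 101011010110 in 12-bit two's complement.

Original (sign bit 1, negative): 101011010110
Step 1 - Invert all bits: 010100101001
Step 2 - Add 1: 010100101010
Verification: 101011010110 + 010100101010 = 1000000000000; discarding the end carry (carry out of the top bit) leaves the 12-bit value 000000000000, as required for x + (-x)



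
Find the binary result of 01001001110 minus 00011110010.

Method 1 - Direct subtraction (column by column from the right: bit − bit − borrow-in; if negative, add 2 and borrow 1 from the next column):
borrow: 01111100000
        01001001110
-       00011110010
-------------------
        00101011100

Method 2 - Add two's complement:
Two's complement of 00011110010: invert → 11100001101, add 1 → 11100001110
  01001001110
+ 11100001110
-------------
 100101011100  (end carry out of the top bit = 1)
Discarding the end carry: 00101011100
Decimal check:
  01001001110 = 512 + 64 + 8 + 4 + 2 = 590
  00011110010 = 128 + 64 + 32 + 16 + 2 = 242
  590 - 242 = 348, and 00101011100 = 256 + 64 + 16 + 8 + 4 = 348 ✓



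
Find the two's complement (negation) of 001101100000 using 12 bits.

Original: 001101100000
Step 1 - Invert all bits: 110010011111
Step 2 - Add 1: 110010100000
Verification: 001101100000 + 110010100000 = 1000000000000; discarding the end carry (carry out of the top bit) leaves the 12-bit value 000000000000, as required for x + (-x)



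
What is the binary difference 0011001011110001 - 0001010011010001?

Method 1 - Direct subtraction (column by column from the right: bit − bit − borrow-in; if negative, add 2 and borrow 1 from the next column):
borrow: 0011100000000000
        0011001011110001
-       0001010011010001
------------------------
        0001111000100000

Method 2 - Add two's complement:
Two's complement of 0001010011010001: invert → 1110101100101110, add 1 → 1110101100101111
  0011001011110001
+ 1110101100101111
------------------
 10001111000100000  (end carry out of the top bit = 1)
Discarding the end carry: 0001111000100000
Decimal check:
  0011001011110001 = 8192 + 4096 + 512 + 128 + 64 + 32 + 16 + 1 = 13041
  0001010011010001 = 4096 + 1024 + 128 + 64 + 16 + 1 = 5329
  13041 - 5329 = 7712, and 0001111000100000 = 4096 + 2048 + 1024 + 512 + 32 = 7712 ✓



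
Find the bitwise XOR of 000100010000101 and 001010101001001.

XOR: 1 when bits differ
  000100010000101
^ 001010101001001
-----------------
  001110111001100
Decimal: 2181 ^ 5449 = 7628



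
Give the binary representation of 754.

Using repeated division by 2:
754 ÷ 2 = 377 remainder 0
377 ÷ 2 = 188 remainder 1
188 ÷ 2 = 94 remainder 0
94 ÷ 2 = 47 remainder 0
47 ÷ 2 = 23 remainder 1
23 ÷ 2 = 11 remainder 1
11 ÷ 2 = 5 remainder 1
5 ÷ 2 = 2 remainder 1
2 ÷ 2 = 1 remainder 0
1 ÷ 2 = 0 remainder 1
Reading remainders bottom to top: 1011110010



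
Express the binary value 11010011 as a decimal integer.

Sum of powers of 2 for each 1-bit:
2^0 + 2^1 + 2^4 + 2^6 + 2^7
= 1 + 2 + 16 + 64 + 128
= 211



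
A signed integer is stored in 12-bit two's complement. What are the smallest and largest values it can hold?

For 12-bit two's complement:
Minimum: -2^11 = -2048
Maximum: 2^11 - 1 = 2047



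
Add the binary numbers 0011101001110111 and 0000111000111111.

Add column by column from the right: bit + bit + carry-in; write the sum mod 2, carry 1 when the sum is 2 or 3.
carry:  0111110011111110
        0011101001110111
+       0000111000111111
------------------------
       00100100010110110
(the carry out of the leftmost column, 0, becomes the leading bit)
Decimal check:
  0011101001110111 = 8192 + 4096 + 2048 + 512 + 64 + 32 + 16 + 4 + 2 + 1 = 14967
  0000111000111111 = 2048 + 1024 + 512 + 32 + 16 + 8 + 4 + 2 + 1 = 3647
  14967 + 3647 = 18614, and 00100100010110110 = 16384 + 2048 + 128 + 32 + 16 + 4 + 2 = 18614 ✓



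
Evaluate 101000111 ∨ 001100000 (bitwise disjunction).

OR: 1 when either bit is 1
  101000111
| 001100000
-----------
  101100111
Decimal: 327 | 96 = 359



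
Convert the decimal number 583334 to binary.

Using repeated division by 2:
583334 ÷ 2 = 291667 remainder 0
291667 ÷ 2 = 145833 remainder 1
145833 ÷ 2 = 72916 remainder 1
72916 ÷ 2 = 36458 remainder 0
36458 ÷ 2 = 18229 remainder 0
18229 ÷ 2 = 9114 remainder 1
9114 ÷ 2 = 4557 remainder 0
4557 ÷ 2 = 2278 remainder 1
2278 ÷ 2 = 1139 remainder 0
1139 ÷ 2 = 569 remainder 1
569 ÷ 2 = 284 remainder 1
284 ÷ 2 = 142 remainder 0
142 ÷ 2 = 71 remainder 0
71 ÷ 2 = 35 remainder 1
35 ÷ 2 = 17 remainder 1
17 ÷ 2 = 8 remainder 1
8 ÷ 2 = 4 remainder 0
4 ÷ 2 = 2 remainder 0
2 ÷ 2 = 1 remainder 0
1 ÷ 2 = 0 remainder 1
Reading remainders bottom to top: 10001110011010100110



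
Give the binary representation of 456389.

Using repeated division by 2:
456389 ÷ 2 = 228194 remainder 1
228194 ÷ 2 = 114097 remainder 0
114097 ÷ 2 = 57048 remainder 1
57048 ÷ 2 = 28524 remainder 0
28524 ÷ 2 = 14262 remainder 0
14262 ÷ 2 = 7131 remainder 0
7131 ÷ 2 = 3565 remainder 1
3565 ÷ 2 = 1782 remainder 1
1782 ÷ 2 = 891 remainder 0
891 ÷ 2 = 445 remainder 1
445 ÷ 2 = 222 remainder 1
222 ÷ 2 = 111 remainder 0
111 ÷ 2 = 55 remainder 1
55 ÷ 2 = 27 remainder 1
27 ÷ 2 = 13 remainder 1
13 ÷ 2 = 6 remainder 1
6 ÷ 2 = 3 remainder 0
3 ÷ 2 = 1 remainder 1
1 ÷ 2 = 0 remainder 1
Reading remainders bottom to top: 1101111011011000101



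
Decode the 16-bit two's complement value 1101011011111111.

Binary: 1101011011111111
Sign bit: 1 (negative)
Invert: 0010100100000000
Add 1:  0010100100000001
Magnitude: 0010100100000001 = 8192 + 2048 + 256 + 1 = 10497
Value: -10497



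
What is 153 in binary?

Using repeated division by 2:
153 ÷ 2 = 76 remainder 1
76 ÷ 2 = 38 remainder 0
38 ÷ 2 = 19 remainder 0
19 ÷ 2 = 9 remainder 1
9 ÷ 2 = 4 remainder 1
4 ÷ 2 = 2 remainder 0
2 ÷ 2 = 1 remainder 0
1 ÷ 2 = 0 remainder 1
Reading remainders bottom to top: 10011001



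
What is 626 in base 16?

Using repeated division by 16 (digits 10–15 are A–F):
626 ÷ 16 = 39 remainder 2
39 ÷ 16 = 2 remainder 7
2 ÷ 16 = 0 remainder 2
Reading remainders bottom to top: 272



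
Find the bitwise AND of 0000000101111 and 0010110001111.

AND: 1 only when both bits are 1
  0000000101111
& 0010110001111
---------------
  0000000001111
Decimal: 47 & 1423 = 15



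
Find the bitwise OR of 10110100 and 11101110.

OR: 1 when either bit is 1
  10110100
| 11101110
----------
  11111110
Decimal: 180 | 238 = 254



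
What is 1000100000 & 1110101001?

AND: 1 only when both bits are 1
  1000100000
& 1110101001
------------
  1000100000
Decimal: 544 & 937 = 544



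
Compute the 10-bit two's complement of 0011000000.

Original: 0011000000
Step 1 - Invert all bits: 1100111111
Step 2 - Add 1: 1101000000
Verification: 0011000000 + 1101000000 = 10000000000; discarding the end carry (carry out of the top bit) leaves the 10-bit value 0000000000, as required for x + (-x)



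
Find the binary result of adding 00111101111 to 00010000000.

Add column by column from the right: bit + bit + carry-in; write the sum mod 2, carry 1 when the sum is 2 or 3.
carry:  01100000000
        00111101111
+       00010000000
-------------------
       001001101111
(the carry out of the leftmost column, 0, becomes the leading bit)
Decimal check:
  00111101111 = 256 + 128 + 64 + 32 + 8 + 4 + 2 + 1 = 495
  00010000000 = 128
  495 + 128 = 623, and 001001101111 = 512 + 64 + 32 + 8 + 4 + 2 + 1 = 623 ✓



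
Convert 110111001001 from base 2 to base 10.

Sum of powers of 2 for each 1-bit:
2^0 + 2^3 + 2^6 + 2^7 + 2^8 + 2^10 + 2^11
= 1 + 8 + 64 + 128 + 256 + 1024 + 2048
= 3529



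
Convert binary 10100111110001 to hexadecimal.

Group into 4-bit nibbles from right:
  0010 = 2
  1001 = 9
  1111 = F
  0001 = 1
Result: 29F1



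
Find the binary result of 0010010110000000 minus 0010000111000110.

Method 1 - Direct subtraction (column by column from the right: bit − bit − borrow-in; if negative, add 2 and borrow 1 from the next column):
borrow: 0000011111111100
        0010010110000000
-       0010000111000110
------------------------
        0000001110111010

Method 2 - Add two's complement:
Two's complement of 0010000111000110: invert → 1101111000111001, add 1 → 1101111000111010
  0010010110000000
+ 1101111000111010
------------------
 10000001110111010  (end carry out of the top bit = 1)
Discarding the end carry: 0000001110111010
Decimal check:
  0010010110000000 = 8192 + 1024 + 256 + 128 = 9600
  0010000111000110 = 8192 + 256 + 128 + 64 + 4 + 2 = 8646
  9600 - 8646 = 954, and 0000001110111010 = 512 + 256 + 128 + 32 + 16 + 8 + 2 = 954 ✓



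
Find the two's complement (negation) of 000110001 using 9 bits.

Original: 000110001
Step 1 - Invert all bits: 111001110
Step 2 - Add 1: 111001111
Verification: 000110001 + 111001111 = 1000000000; discarding the end carry (carry out of the top bit) leaves the 9-bit value 000000000, as required for x + (-x)



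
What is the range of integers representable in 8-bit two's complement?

For 8-bit two's complement:
Minimum: -2^7 = -128
Maximum: 2^7 - 1 = 127



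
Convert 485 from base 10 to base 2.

Using repeated division by 2:
485 ÷ 2 = 242 remainder 1
242 ÷ 2 = 121 remainder 0
121 ÷ 2 = 60 remainder 1
60 ÷ 2 = 30 remainder 0
30 ÷ 2 = 15 remainder 0
15 ÷ 2 = 7 remainder 1
7 ÷ 2 = 3 remainder 1
3 ÷ 2 = 1 remainder 1
1 ÷ 2 = 0 remainder 1
Reading remainders bottom to top: 111100101



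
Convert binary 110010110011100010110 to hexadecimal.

Group into 4-bit nibbles from right:
  0001 = 1
  1001 = 9
  0110 = 6
  0111 = 7
  0001 = 1
  0110 = 6
Result: 196716



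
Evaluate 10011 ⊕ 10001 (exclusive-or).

XOR: 1 when bits differ
  10011
^ 10001
-------
  00010
Decimal: 19 ^ 17 = 2



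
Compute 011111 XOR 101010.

XOR: 1 when bits differ
  011111
^ 101010
--------
  110101
Decimal: 31 ^ 42 = 53



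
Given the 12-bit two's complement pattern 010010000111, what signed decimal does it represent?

Binary: 010010000111
Sign bit: 0 (non-negative)
Read directly as an unsigned value:
010010000111 = 1024 + 128 + 4 + 2 + 1 = 1159
Value: 1159



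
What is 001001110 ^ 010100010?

XOR: 1 when bits differ
  001001110
^ 010100010
-----------
  011101100
Decimal: 78 ^ 162 = 236



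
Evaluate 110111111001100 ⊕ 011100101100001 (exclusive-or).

XOR: 1 when bits differ
  110111111001100
^ 011100101100001
-----------------
  101011010101101
Decimal: 28620 ^ 14689 = 22189



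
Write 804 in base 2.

Using repeated division by 2:
804 ÷ 2 = 402 remainder 0
402 ÷ 2 = 201 remainder 0
201 ÷ 2 = 100 remainder 1
100 ÷ 2 = 50 remainder 0
50 ÷ 2 = 25 remainder 0
25 ÷ 2 = 12 remainder 1
12 ÷ 2 = 6 remainder 0
6 ÷ 2 = 3 remainder 0
3 ÷ 2 = 1 remainder 1
1 ÷ 2 = 0 remainder 1
Reading remainders bottom to top: 1100100100



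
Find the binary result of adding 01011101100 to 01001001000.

Add column by column from the right: bit + bit + carry-in; write the sum mod 2, carry 1 when the sum is 2 or 3.
carry:  10110010000
        01011101100
+       01001001000
-------------------
       010100110100
(the carry out of the leftmost column, 0, becomes the leading bit)
Decimal check:
  01011101100 = 512 + 128 + 64 + 32 + 8 + 4 = 748
  01001001000 = 512 + 64 + 8 = 584
  748 + 584 = 1332, and 010100110100 = 1024 + 256 + 32 + 16 + 4 = 1332 ✓



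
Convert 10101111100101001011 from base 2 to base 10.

Sum of powers of 2 for each 1-bit:
2^0 + 2^1 + 2^3 + 2^6 + 2^8 + 2^11 + 2^12 + 2^13 + 2^14 + 2^15 + 2^17 + 2^19
= 1 + 2 + 8 + 64 + 256 + 2048 + 4096 + 8192 + 16384 + 32768 + 131072 + 524288
= 719179



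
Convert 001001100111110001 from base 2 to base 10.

Sum of powers of 2 for each 1-bit:
2^0 + 2^4 + 2^5 + 2^6 + 2^7 + 2^8 + 2^11 + 2^12 + 2^15
= 1 + 16 + 32 + 64 + 128 + 256 + 2048 + 4096 + 32768
= 39409



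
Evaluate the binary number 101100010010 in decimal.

Sum of powers of 2 for each 1-bit:
2^1 + 2^4 + 2^8 + 2^9 + 2^11
= 2 + 16 + 256 + 512 + 2048
= 2834



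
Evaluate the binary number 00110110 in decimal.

Sum of powers of 2 for each 1-bit:
2^1 + 2^2 + 2^4 + 2^5
= 2 + 4 + 16 + 32
= 54



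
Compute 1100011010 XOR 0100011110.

XOR: 1 when bits differ
  1100011010
^ 0100011110
------------
  1000000100
Decimal: 794 ^ 286 = 516



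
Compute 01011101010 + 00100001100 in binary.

Add column by column from the right: bit + bit + carry-in; write the sum mod 2, carry 1 when the sum is 2 or 3.
carry:  00000010000
        01011101010
+       00100001100
-------------------
       001111110110
(the carry out of the leftmost column, 0, becomes the leading bit)
Decimal check:
  01011101010 = 512 + 128 + 64 + 32 + 8 + 2 = 746
  00100001100 = 256 + 8 + 4 = 268
  746 + 268 = 1014, and 001111110110 = 512 + 256 + 128 + 64 + 32 + 16 + 4 + 2 = 1014 ✓



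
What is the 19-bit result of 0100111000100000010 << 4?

Original: 0100111000100000010 (decimal 160002)
Shift left by 4 positions
Append 4 zeros on the right and drop the 4 high bits that overflow the 19-bit width
Result: 1110001000000100000 (decimal 462880)
Equivalent: 160002 << 4 = 160002 × 2^4 = 2560032, truncated to 19 bits = 462880



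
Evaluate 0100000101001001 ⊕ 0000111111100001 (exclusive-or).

XOR: 1 when bits differ
  0100000101001001
^ 0000111111100001
------------------
  0100111010101000
Decimal: 16713 ^ 4065 = 20136



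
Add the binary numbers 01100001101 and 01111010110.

Add column by column from the right: bit + bit + carry-in; write the sum mod 2, carry 1 when the sum is 2 or 3.
carry:  11000111000
        01100001101
+       01111010110
-------------------
       011011100011
(the carry out of the leftmost column, 0, becomes the leading bit)
Decimal check:
  01100001101 = 512 + 256 + 8 + 4 + 1 = 781
  01111010110 = 512 + 256 + 128 + 64 + 16 + 4 + 2 = 982
  781 + 982 = 1763, and 011011100011 = 1024 + 512 + 128 + 64 + 32 + 2 + 1 = 1763 ✓



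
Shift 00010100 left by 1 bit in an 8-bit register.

Original: 00010100 (decimal 20)
Shift left by 1 position
Append 1 zero on the right
Result: 00101000 (decimal 40)
Equivalent: 20 << 1 = 20 × 2^1 = 40



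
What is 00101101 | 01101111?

OR: 1 when either bit is 1
  00101101
| 01101111
----------
  01101111
Decimal: 45 | 111 = 111



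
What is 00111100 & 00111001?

AND: 1 only when both bits are 1
  00111100
& 00111001
----------
  00111000
Decimal: 60 & 57 = 56



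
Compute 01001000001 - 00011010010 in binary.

Method 1 - Direct subtraction (column by column from the right: bit − bit − borrow-in; if negative, add 2 and borrow 1 from the next column):
borrow: 01111111100
        01001000001
-       00011010010
-------------------
        00101101111

Method 2 - Add two's complement:
Two's complement of 00011010010: invert → 11100101101, add 1 → 11100101110
  01001000001
+ 11100101110
-------------
 100101101111  (end carry out of the top bit = 1)
Discarding the end carry: 00101101111
Decimal check:
  01001000001 = 512 + 64 + 1 = 577
  00011010010 = 128 + 64 + 16 + 2 = 210
  577 - 210 = 367, and 00101101111 = 256 + 64 + 32 + 8 + 4 + 2 + 1 = 367 ✓



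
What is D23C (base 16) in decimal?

Expand by place value (powers of 16):
Digit values: D = 13, C = 12
D23C = 13 × 16^3 + 2 × 16^2 + 3 × 16^1 + 12 × 16^0
= 13 × 4096 + 2 × 256 + 3 × 16 + 12 × 1
= 53248 + 512 + 48 + 12
= 53820



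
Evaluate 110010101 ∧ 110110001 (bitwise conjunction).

AND: 1 only when both bits are 1
  110010101
& 110110001
-----------
  110010001
Decimal: 405 & 433 = 401



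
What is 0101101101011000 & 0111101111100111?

AND: 1 only when both bits are 1
  0101101101011000
& 0111101111100111
------------------
  0101101101000000
Decimal: 23384 & 31719 = 23360



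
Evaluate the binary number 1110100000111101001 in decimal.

Sum of powers of 2 for each 1-bit:
2^0 + 2^3 + 2^5 + 2^6 + 2^7 + 2^8 + 2^14 + 2^16 + 2^17 + 2^18
= 1 + 8 + 32 + 64 + 128 + 256 + 16384 + 65536 + 131072 + 262144
= 475625



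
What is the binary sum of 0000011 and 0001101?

Add column by column from the right: bit + bit + carry-in; write the sum mod 2, carry 1 when the sum is 2 or 3.
carry:  0011110
        0000011
+       0001101
---------------
       00010000
(the carry out of the leftmost column, 0, becomes the leading bit)
Decimal check:
  0000011 = 2 + 1 = 3
  0001101 = 8 + 4 + 1 = 13
  3 + 13 = 16, and 00010000 = 16 ✓



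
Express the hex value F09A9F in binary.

Convert each hex digit to 4 bits:
  F = 1111
  0 = 0000
  9 = 1001
  A = 1010
  9 = 1001
  F = 1111
Concatenate: 111100001001101010011111



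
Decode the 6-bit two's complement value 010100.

Binary: 010100
Sign bit: 0 (non-negative)
Read directly as an unsigned value:
010100 = 16 + 4 = 20
Value: 20



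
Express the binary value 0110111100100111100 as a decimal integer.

Sum of powers of 2 for each 1-bit:
2^2 + 2^3 + 2^4 + 2^5 + 2^8 + 2^11 + 2^12 + 2^13 + 2^14 + 2^16 + 2^17
= 4 + 8 + 16 + 32 + 256 + 2048 + 4096 + 8192 + 16384 + 65536 + 131072
= 227644



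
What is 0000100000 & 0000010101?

AND: 1 only when both bits are 1
  0000100000
& 0000010101
------------
  0000000000
Decimal: 32 & 21 = 0



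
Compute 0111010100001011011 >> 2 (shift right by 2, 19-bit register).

Original: 0111010100001011011 (decimal 239707)
Shift right by 2 positions
Drop the 2 low bits; fill with zeros on the left
Result: 0001110101000010110 (decimal 59926)
Equivalent: 239707 >> 2 = 239707 ÷ 2^2 = 59926



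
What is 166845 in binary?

Using repeated division by 2:
166845 ÷ 2 = 83422 remainder 1
83422 ÷ 2 = 41711 remainder 0
41711 ÷ 2 = 20855 remainder 1
20855 ÷ 2 = 10427 remainder 1
10427 ÷ 2 = 5213 remainder 1
5213 ÷ 2 = 2606 remainder 1
2606 ÷ 2 = 1303 remainder 0
1303 ÷ 2 = 651 remainder 1
651 ÷ 2 = 325 remainder 1
325 ÷ 2 = 162 remainder 1
162 ÷ 2 = 81 remainder 0
81 ÷ 2 = 40 remainder 1
40 ÷ 2 = 20 remainder 0
20 ÷ 2 = 10 remainder 0
10 ÷ 2 = 5 remainder 0
5 ÷ 2 = 2 remainder 1
2 ÷ 2 = 1 remainder 0
1 ÷ 2 = 0 remainder 1
Reading remainders bottom to top: 101000101110111101



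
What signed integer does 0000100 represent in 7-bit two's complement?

Binary: 0000100
Sign bit: 0 (non-negative)
Read directly as an unsigned value:
0000100 = 4
Value: 4



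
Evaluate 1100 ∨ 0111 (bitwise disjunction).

OR: 1 when either bit is 1
  1100
| 0111
------
  1111
Decimal: 12 | 7 = 15



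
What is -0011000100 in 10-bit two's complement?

Original: 0011000100
Step 1 - Invert all bits: 1100111011
Step 2 - Add 1: 1100111100
Verification: 0011000100 + 1100111100 = 10000000000; discarding the end carry (carry out of the top bit) leaves the 10-bit value 0000000000, as required for x + (-x)



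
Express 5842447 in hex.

Using repeated division by 16 (digits 10–15 are A–F):
5842447 ÷ 16 = 365152 remainder 15 (F)
365152 ÷ 16 = 22822 remainder 0
22822 ÷ 16 = 1426 remainder 6
1426 ÷ 16 = 89 remainder 2
89 ÷ 16 = 5 remainder 9
5 ÷ 16 = 0 remainder 5
Reading remainders bottom to top: 59260F



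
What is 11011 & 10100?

AND: 1 only when both bits are 1
  11011
& 10100
-------
  10000
Decimal: 27 & 20 = 16



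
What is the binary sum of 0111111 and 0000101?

Add column by column from the right: bit + bit + carry-in; write the sum mod 2, carry 1 when the sum is 2 or 3.
carry:  1111110
        0111111
+       0000101
---------------
       01000100
(the carry out of the leftmost column, 0, becomes the leading bit)
Decimal check:
  0111111 = 32 + 16 + 8 + 4 + 2 + 1 = 63
  0000101 = 4 + 1 = 5
  63 + 5 = 68, and 01000100 = 64 + 4 = 68 ✓



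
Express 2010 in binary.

Using repeated division by 2:
2010 ÷ 2 = 1005 remainder 0
1005 ÷ 2 = 502 remainder 1
502 ÷ 2 = 251 remainder 0
251 ÷ 2 = 125 remainder 1
125 ÷ 2 = 62 remainder 1
62 ÷ 2 = 31 remainder 0
31 ÷ 2 = 15 remainder 1
15 ÷ 2 = 7 remainder 1
7 ÷ 2 = 3 remainder 1
3 ÷ 2 = 1 remainder 1
1 ÷ 2 = 0 remainder 1
Reading remainders bottom to top: 11111011010



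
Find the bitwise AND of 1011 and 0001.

AND: 1 only when both bits are 1
  1011
& 0001
------
  0001
Decimal: 11 & 1 = 1



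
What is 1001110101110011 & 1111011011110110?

AND: 1 only when both bits are 1
  1001110101110011
& 1111011011110110
------------------
  1001010001110010
Decimal: 40307 & 63222 = 38002



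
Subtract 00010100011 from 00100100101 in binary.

Method 1 - Direct subtraction (column by column from the right: bit − bit − borrow-in; if negative, add 2 and borrow 1 from the next column):
borrow: 00100000100
        00100100101
-       00010100011
-------------------
        00010000010

Method 2 - Add two's complement:
Two's complement of 00010100011: invert → 11101011100, add 1 → 11101011101
  00100100101
+ 11101011101
-------------
 100010000010  (end carry out of the top bit = 1)
Discarding the end carry: 00010000010
Decimal check:
  00100100101 = 256 + 32 + 4 + 1 = 293
  00010100011 = 128 + 32 + 2 + 1 = 163
  293 - 163 = 130, and 00010000010 = 128 + 2 = 130 ✓

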